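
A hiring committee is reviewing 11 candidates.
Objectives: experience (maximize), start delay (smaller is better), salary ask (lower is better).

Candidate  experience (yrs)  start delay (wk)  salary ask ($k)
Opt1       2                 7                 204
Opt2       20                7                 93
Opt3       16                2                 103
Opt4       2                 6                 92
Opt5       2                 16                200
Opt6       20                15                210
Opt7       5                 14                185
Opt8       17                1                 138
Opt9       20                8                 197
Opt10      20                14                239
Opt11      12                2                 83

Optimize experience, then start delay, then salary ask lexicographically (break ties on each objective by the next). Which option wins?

Opt2

First maximize experience: best is 20, kept {Opt2, Opt6, Opt9, Opt10}.
Then minimize start delay: best is 7, kept {Opt2}.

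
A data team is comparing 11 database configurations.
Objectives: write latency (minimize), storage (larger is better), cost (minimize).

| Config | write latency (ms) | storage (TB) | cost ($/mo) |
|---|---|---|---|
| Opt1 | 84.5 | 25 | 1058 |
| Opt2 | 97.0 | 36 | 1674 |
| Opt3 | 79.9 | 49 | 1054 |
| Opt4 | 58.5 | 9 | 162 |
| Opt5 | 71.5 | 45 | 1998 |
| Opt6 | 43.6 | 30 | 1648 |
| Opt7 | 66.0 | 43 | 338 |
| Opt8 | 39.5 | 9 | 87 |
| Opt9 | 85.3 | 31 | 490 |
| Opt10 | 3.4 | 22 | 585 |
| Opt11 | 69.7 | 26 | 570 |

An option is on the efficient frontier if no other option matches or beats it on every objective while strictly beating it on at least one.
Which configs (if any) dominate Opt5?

none

Opt1: worse on write latency (84.5 vs 71.5).
Opt2: worse on write latency (97.0 vs 71.5).
Opt3: worse on write latency (79.9 vs 71.5).
Opt4: worse on storage (9 vs 45).
Opt6: worse on storage (30 vs 45).
Opt7: worse on storage (43 vs 45).
Opt8: worse on storage (9 vs 45).
Opt9: worse on write latency (85.3 vs 71.5).
Opt10: worse on storage (22 vs 45).
Opt11: worse on storage (26 vs 45).
No option dominates Opt5.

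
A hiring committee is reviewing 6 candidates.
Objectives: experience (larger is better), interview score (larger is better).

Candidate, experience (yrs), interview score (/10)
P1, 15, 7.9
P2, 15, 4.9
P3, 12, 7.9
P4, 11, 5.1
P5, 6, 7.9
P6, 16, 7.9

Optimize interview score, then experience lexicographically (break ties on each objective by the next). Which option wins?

P6

First maximize interview score: best is 7.9, kept {P1, P3, P5, P6}.
Then maximize experience: best is 16, kept {P6}.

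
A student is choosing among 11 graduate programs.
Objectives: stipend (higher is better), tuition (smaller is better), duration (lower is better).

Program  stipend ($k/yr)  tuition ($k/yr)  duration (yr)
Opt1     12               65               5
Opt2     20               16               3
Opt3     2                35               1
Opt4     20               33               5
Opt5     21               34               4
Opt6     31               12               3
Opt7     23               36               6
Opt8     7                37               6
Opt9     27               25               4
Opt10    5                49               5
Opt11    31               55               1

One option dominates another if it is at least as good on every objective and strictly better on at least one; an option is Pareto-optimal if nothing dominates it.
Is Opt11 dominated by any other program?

No

Opt1: worse on stipend (12 vs 31).
Opt2: worse on stipend (20 vs 31).
Opt3: worse on stipend (2 vs 31).
Opt4: worse on stipend (20 vs 31).
Opt5: worse on stipend (21 vs 31).
Opt6: worse on duration (3 vs 1).
Opt7: worse on stipend (23 vs 31).
Opt8: worse on stipend (7 vs 31).
Opt9: worse on stipend (27 vs 31).
Opt10: worse on stipend (5 vs 31).
No option is at least as good as Opt11 on every objective and strictly better on one.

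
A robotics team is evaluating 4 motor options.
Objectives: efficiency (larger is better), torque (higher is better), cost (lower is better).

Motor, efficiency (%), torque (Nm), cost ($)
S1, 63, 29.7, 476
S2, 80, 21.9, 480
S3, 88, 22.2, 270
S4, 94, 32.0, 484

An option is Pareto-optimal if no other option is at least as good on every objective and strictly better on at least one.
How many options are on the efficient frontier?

S1: not dominated.
S2: dominated by S3 (efficiency 88≥80, torque 22.2≥21.9, cost 270≤480).
S3: not dominated (best cost).
S4: not dominated (best efficiency).
Pareto-optimal: S1, S3, S4 → 3.

3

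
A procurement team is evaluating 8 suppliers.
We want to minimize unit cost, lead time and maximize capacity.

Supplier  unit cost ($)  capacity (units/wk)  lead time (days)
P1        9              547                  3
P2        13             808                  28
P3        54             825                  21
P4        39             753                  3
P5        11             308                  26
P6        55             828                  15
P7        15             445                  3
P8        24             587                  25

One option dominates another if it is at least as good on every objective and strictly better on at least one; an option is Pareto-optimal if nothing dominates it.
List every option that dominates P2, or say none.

none

P1: worse on capacity (547 vs 808).
P3: worse on unit cost (54 vs 13).
P4: worse on unit cost (39 vs 13).
P5: worse on capacity (308 vs 808).
P6: worse on unit cost (55 vs 13).
P7: worse on unit cost (15 vs 13).
P8: worse on unit cost (24 vs 13).
No option dominates P2.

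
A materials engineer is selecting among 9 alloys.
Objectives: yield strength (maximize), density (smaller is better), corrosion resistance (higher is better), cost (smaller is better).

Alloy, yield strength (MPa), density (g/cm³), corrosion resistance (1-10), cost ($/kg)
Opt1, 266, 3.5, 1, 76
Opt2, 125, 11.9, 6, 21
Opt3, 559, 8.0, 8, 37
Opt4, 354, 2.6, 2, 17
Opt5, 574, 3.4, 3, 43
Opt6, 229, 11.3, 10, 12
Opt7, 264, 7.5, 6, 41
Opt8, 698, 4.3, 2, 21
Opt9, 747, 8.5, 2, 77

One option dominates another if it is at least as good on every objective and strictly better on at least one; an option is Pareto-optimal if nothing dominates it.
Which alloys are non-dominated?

Opt1: dominated by Opt4 (yield strength 354≥266, density 2.6≤3.5, corrosion resistance 2≥1, cost 17≤76).
Opt2: dominated by Opt6 (yield strength 229≥125, density 11.3≤11.9, corrosion resistance 10≥6, cost 12≤21).
Opt3: not dominated.
Opt4: not dominated (best density).
Opt5: not dominated.
Opt6: not dominated (best corrosion resistance).
Opt7: not dominated.
Opt8: not dominated.
Opt9: not dominated (best yield strength).

Opt3, Opt4, Opt5, Opt6, Opt7, Opt8, Opt9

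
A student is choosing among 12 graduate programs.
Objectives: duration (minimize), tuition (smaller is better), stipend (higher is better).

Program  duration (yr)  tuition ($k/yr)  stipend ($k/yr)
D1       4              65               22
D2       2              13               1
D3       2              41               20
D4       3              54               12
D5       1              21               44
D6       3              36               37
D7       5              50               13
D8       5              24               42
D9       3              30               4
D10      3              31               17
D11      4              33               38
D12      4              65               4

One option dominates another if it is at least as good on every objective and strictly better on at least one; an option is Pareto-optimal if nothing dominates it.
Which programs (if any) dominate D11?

D5: duration 1≤4, tuition 21≤33, stipend 44≥38 — dominates D11.
Others (D1, D2, D3, D4, D6, D7, D8, D9, D10, D12) are each worse than D11 on at least one objective.

D5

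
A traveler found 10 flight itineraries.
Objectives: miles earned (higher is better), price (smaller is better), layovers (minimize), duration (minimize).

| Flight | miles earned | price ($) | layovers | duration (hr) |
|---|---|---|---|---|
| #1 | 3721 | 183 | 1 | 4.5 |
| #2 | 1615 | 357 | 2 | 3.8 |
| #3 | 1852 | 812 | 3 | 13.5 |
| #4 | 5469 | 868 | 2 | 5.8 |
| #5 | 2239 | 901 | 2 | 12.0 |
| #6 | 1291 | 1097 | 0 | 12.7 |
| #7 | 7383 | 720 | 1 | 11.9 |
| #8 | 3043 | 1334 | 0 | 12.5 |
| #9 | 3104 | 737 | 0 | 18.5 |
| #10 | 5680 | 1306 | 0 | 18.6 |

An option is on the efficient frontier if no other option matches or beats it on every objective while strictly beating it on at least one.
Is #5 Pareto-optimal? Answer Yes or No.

No

#1 vs #5: miles earned 3721≥2239, price 183≤901, layovers 1≤2, duration 4.5≤12.0 — #1 is at least as good on every objective and strictly better on at least one, so #1 dominates #5.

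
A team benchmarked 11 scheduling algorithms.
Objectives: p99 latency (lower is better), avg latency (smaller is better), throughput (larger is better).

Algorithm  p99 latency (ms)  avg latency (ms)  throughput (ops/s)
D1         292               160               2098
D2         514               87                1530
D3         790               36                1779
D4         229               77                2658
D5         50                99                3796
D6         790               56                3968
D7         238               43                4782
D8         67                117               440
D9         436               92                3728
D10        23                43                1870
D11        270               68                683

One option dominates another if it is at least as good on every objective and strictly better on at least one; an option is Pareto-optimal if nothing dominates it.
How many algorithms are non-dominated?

D1: dominated by D4 (p99 latency 229≤292, avg latency 77≤160, throughput 2658≥2098).
D2: dominated by D4 (p99 latency 229≤514, avg latency 77≤87, throughput 2658≥1530).
D3: not dominated (best avg latency).
D4: not dominated.
D5: not dominated.
D6: dominated by D7 (p99 latency 238≤790, avg latency 43≤56, throughput 4782≥3968).
D7: not dominated (best throughput).
D8: dominated by D5 (p99 latency 50≤67, avg latency 99≤117, throughput 3796≥440).
D9: dominated by D7 (p99 latency 238≤436, avg latency 43≤92, throughput 4782≥3728).
D10: not dominated (best p99 latency).
D11: dominated by D7 (p99 latency 238≤270, avg latency 43≤68, throughput 4782≥683).
Pareto-optimal: D3, D4, D5, D7, D10 → 5.

5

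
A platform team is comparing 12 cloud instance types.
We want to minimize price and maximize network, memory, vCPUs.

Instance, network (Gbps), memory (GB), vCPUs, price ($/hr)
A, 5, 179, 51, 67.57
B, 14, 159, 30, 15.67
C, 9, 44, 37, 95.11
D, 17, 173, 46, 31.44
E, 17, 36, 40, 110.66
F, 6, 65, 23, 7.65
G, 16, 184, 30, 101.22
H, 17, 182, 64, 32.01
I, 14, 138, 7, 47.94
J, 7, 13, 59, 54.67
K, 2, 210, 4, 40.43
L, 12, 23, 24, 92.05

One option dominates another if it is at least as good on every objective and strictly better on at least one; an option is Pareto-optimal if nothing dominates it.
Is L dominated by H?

H vs L: network 17≥12, memory 182≥23, vCPUs 64≥24, price 32.01≤92.05 — H is at least as good on every objective with at least one strict improvement.

Yes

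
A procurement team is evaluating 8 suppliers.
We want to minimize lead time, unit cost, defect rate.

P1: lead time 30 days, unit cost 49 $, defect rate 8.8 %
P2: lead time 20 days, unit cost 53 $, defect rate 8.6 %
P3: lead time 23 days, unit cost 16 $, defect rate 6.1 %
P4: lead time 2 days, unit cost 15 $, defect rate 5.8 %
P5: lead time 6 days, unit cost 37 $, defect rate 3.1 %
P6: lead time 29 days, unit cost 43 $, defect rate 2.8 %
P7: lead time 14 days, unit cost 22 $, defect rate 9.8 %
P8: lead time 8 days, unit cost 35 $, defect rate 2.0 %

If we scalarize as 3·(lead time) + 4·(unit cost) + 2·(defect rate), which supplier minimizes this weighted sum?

P4

P1: 3·30 + 4·49 + 2·8.8 = 303.6
P2: 3·20 + 4·53 + 2·8.6 = 289.2
P3: 3·23 + 4·16 + 2·6.1 = 145.2
P4: 3·2 + 4·15 + 2·5.8 = 77.6
P5: 3·6 + 4·37 + 2·3.1 = 172.2
P6: 3·29 + 4·43 + 2·2.8 = 264.6
P7: 3·14 + 4·22 + 2·9.8 = 149.6
P8: 3·8 + 4·35 + 2·2.0 = 168.0
Lowest: P4 at 77.6.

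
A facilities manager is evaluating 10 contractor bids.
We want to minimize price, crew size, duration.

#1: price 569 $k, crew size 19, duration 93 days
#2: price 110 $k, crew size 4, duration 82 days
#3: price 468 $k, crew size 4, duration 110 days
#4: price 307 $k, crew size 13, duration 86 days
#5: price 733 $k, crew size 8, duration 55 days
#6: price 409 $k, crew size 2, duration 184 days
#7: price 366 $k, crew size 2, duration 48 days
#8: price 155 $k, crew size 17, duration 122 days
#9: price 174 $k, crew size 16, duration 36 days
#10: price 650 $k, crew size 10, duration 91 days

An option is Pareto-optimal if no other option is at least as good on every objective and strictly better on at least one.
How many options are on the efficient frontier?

#1: dominated by #2 (price 110≤569, crew size 4≤19, duration 82≤93).
#2: not dominated (best price).
#3: dominated by #2 (price 110≤468, crew size 4≤4, duration 82≤110).
#4: dominated by #2 (price 110≤307, crew size 4≤13, duration 82≤86).
#5: dominated by #7 (price 366≤733, crew size 2≤8, duration 48≤55).
#6: dominated by #7 (price 366≤409, crew size 2≤2, duration 48≤184).
#7: not dominated.
#8: dominated by #2 (price 110≤155, crew size 4≤17, duration 82≤122).
#9: not dominated (best duration).
#10: dominated by #2 (price 110≤650, crew size 4≤10, duration 82≤91).
Pareto-optimal: #2, #7, #9 → 3.

3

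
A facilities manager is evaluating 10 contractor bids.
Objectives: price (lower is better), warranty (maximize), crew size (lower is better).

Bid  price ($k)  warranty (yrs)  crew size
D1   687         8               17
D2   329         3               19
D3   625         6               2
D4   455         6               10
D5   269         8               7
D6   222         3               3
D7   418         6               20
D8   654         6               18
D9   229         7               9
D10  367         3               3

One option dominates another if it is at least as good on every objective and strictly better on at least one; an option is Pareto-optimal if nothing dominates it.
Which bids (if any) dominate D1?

D5

D5: price 269≤687, warranty 8≥8, crew size 7≤17 — dominates D1.
Others (D2, D3, D4, D6, D7, D8, D9, D10) are each worse than D1 on at least one objective.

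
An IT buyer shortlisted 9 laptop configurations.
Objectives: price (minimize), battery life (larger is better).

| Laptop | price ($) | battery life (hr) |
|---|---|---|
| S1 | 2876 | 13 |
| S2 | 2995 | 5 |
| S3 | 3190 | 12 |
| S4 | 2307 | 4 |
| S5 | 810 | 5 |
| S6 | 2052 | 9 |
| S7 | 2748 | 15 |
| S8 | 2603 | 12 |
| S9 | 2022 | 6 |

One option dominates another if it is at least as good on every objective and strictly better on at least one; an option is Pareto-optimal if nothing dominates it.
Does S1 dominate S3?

S1 vs S3: price 2876≤3190, battery life 13≥12 — S1 is at least as good on every objective with at least one strict improvement.

Yes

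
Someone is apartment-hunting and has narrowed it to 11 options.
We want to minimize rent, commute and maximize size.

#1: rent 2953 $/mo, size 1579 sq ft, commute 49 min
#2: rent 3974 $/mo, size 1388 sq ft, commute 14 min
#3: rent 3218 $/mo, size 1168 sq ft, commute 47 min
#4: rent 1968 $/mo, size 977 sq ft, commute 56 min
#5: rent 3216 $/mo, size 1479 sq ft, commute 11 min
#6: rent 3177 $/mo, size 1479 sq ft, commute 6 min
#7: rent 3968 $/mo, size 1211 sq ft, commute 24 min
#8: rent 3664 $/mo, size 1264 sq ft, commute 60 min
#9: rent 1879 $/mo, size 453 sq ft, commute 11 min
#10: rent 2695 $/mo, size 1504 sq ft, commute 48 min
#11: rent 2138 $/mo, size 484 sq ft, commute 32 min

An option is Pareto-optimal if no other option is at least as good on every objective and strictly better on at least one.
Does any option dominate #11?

No

#1: worse on rent (2953 vs 2138).
#2: worse on rent (3974 vs 2138).
#3: worse on rent (3218 vs 2138).
#4: worse on commute (56 vs 32).
#5: worse on rent (3216 vs 2138).
#6: worse on rent (3177 vs 2138).
#7: worse on rent (3968 vs 2138).
#8: worse on rent (3664 vs 2138).
#9: worse on size (453 vs 484).
#10: worse on rent (2695 vs 2138).
No option is at least as good as #11 on every objective and strictly better on one.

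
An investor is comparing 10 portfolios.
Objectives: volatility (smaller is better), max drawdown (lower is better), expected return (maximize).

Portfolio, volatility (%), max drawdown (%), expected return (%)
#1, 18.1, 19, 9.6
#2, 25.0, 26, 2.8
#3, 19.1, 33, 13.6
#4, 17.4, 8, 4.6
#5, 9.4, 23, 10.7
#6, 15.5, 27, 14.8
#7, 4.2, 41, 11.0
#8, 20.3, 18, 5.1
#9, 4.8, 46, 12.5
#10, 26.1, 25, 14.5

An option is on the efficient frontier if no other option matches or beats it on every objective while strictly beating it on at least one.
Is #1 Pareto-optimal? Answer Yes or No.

Yes

#2: worse on volatility (25.0 vs 18.1).
#3: worse on volatility (19.1 vs 18.1).
#4: worse on expected return (4.6 vs 9.6).
#5: worse on max drawdown (23 vs 19).
#6: worse on max drawdown (27 vs 19).
#7: worse on max drawdown (41 vs 19).
#8: worse on volatility (20.3 vs 18.1).
#9: worse on max drawdown (46 vs 19).
#10: worse on volatility (26.1 vs 18.1).
No option is at least as good as #1 on every objective and strictly better on one.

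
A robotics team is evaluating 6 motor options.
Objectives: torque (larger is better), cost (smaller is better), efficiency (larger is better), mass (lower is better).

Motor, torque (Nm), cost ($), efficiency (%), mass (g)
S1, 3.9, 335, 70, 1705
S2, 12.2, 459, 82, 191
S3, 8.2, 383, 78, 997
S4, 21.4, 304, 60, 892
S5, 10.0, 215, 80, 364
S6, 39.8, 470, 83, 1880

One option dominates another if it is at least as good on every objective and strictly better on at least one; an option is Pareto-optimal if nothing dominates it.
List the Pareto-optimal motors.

S1: dominated by S5 (torque 10.0≥3.9, cost 215≤335, efficiency 80≥70, mass 364≤1705).
S2: not dominated (best mass).
S3: dominated by S5 (torque 10.0≥8.2, cost 215≤383, efficiency 80≥78, mass 364≤997).
S4: not dominated.
S5: not dominated (best cost).
S6: not dominated (best torque).

S2, S4, S5, S6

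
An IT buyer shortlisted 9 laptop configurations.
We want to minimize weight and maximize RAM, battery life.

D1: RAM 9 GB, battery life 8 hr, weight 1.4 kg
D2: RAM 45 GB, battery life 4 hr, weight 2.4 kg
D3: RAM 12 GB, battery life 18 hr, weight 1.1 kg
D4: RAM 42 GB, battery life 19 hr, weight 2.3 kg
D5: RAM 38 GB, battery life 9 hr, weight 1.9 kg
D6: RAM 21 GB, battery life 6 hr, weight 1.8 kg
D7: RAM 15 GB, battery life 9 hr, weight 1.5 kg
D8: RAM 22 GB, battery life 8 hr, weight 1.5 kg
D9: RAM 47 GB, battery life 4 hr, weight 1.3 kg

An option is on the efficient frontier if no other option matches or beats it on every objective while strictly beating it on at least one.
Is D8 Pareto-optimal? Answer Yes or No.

D1: worse on RAM (9 vs 22).
D2: worse on battery life (4 vs 8).
D3: worse on RAM (12 vs 22).
D4: worse on weight (2.3 vs 1.5).
D5: worse on weight (1.9 vs 1.5).
D6: worse on RAM (21 vs 22).
D7: worse on RAM (15 vs 22).
D9: worse on battery life (4 vs 8).
No option is at least as good as D8 on every objective and strictly better on one.

Yes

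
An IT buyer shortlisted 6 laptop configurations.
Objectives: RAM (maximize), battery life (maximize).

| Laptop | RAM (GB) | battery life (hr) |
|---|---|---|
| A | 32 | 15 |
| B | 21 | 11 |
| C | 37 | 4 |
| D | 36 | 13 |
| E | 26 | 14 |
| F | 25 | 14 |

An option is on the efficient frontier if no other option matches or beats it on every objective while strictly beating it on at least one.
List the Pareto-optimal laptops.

A: not dominated (best battery life).
B: dominated by A (RAM 32≥21, battery life 15≥11).
C: not dominated (best RAM).
D: not dominated.
E: dominated by A (RAM 32≥26, battery life 15≥14).
F: dominated by A (RAM 32≥25, battery life 15≥14).

A, C, D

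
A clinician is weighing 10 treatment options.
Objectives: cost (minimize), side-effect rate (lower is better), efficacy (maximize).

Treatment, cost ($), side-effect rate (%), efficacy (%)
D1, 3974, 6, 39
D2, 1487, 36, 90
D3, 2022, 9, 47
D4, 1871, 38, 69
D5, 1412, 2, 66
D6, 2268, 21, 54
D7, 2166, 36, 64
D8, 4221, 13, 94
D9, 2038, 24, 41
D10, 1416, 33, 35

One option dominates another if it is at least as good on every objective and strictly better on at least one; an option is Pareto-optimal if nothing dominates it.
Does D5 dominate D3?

Yes

D5 vs D3: cost 1412≤2022, side-effect rate 2≤9, efficacy 66≥47 — D5 is at least as good on every objective with at least one strict improvement.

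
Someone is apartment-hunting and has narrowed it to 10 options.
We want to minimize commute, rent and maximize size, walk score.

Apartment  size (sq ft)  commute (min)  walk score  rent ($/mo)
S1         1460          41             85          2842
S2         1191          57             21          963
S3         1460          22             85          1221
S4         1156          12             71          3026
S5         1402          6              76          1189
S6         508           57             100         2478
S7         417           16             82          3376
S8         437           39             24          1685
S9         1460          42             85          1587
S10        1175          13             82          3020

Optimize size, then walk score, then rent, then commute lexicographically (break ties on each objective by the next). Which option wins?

First maximize size: best is 1460, kept {S1, S3, S9}.
Then maximize walk score: best is 85, kept {S1, S3, S9}.
Then minimize rent: best is 1221, kept {S3}.

S3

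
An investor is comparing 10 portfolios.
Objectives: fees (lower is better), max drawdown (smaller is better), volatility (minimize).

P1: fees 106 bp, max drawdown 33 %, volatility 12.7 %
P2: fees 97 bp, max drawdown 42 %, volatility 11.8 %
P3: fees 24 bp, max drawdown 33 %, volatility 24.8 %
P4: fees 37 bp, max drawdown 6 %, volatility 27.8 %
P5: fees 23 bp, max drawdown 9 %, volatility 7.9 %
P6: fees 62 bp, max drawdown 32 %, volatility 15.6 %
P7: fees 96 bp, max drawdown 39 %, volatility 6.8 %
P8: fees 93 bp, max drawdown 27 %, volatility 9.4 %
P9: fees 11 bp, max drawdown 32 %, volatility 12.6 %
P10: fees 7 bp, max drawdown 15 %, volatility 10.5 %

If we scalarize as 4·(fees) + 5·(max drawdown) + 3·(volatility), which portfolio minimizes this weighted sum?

P1: 4·106 + 5·33 + 3·12.7 = 627.1
P2: 4·97 + 5·42 + 3·11.8 = 633.4
P3: 4·24 + 5·33 + 3·24.8 = 335.4
P4: 4·37 + 5·6 + 3·27.8 = 261.4
P5: 4·23 + 5·9 + 3·7.9 = 160.7
P6: 4·62 + 5·32 + 3·15.6 = 454.8
P7: 4·96 + 5·39 + 3·6.8 = 599.4
P8: 4·93 + 5·27 + 3·9.4 = 535.2
P9: 4·11 + 5·32 + 3·12.6 = 241.8
P10: 4·7 + 5·15 + 3·10.5 = 134.5
Lowest: P10 at 134.5.

P10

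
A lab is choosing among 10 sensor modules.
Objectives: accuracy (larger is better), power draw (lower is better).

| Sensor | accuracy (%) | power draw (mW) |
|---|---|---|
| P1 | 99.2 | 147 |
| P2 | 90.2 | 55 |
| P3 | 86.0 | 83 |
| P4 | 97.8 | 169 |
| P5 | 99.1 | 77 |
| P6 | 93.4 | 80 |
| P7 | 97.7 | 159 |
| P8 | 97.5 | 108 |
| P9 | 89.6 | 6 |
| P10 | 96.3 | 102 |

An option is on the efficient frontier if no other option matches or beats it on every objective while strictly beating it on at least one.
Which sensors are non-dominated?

P1: not dominated (best accuracy).
P2: not dominated.
P3: dominated by P2 (accuracy 90.2≥86.0, power draw 55≤83).
P4: dominated by P1 (accuracy 99.2≥97.8, power draw 147≤169).
P5: not dominated.
P6: dominated by P5 (accuracy 99.1≥93.4, power draw 77≤80).
P7: dominated by P1 (accuracy 99.2≥97.7, power draw 147≤159).
P8: dominated by P5 (accuracy 99.1≥97.5, power draw 77≤108).
P9: not dominated (best power draw).
P10: dominated by P5 (accuracy 99.1≥96.3, power draw 77≤102).

P1, P2, P5, P9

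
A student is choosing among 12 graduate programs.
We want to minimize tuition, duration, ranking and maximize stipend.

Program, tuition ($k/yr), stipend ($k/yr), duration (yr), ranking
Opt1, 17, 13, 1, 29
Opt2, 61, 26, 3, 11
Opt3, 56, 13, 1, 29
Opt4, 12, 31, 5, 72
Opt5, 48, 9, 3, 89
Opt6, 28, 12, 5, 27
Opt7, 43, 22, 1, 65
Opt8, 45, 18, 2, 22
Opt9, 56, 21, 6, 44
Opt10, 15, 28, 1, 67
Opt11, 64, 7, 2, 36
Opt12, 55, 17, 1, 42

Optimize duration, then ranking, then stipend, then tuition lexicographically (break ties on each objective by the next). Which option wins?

First minimize duration: best is 1, kept {Opt1, Opt3, Opt7, Opt10, Opt12}.
Then minimize ranking: best is 29, kept {Opt1, Opt3}.
Then maximize stipend: best is 13, kept {Opt1, Opt3}.
Then minimize tuition: best is 17, kept {Opt1}.

Opt1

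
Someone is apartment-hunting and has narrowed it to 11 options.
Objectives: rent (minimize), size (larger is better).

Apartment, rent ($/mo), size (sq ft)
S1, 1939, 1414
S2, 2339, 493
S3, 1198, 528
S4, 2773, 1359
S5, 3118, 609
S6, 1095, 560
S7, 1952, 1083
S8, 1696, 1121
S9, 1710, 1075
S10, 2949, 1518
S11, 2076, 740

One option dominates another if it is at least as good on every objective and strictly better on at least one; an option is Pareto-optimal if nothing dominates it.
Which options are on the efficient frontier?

S1, S6, S8, S10

S1: not dominated.
S2: dominated by S1 (rent 1939≤2339, size 1414≥493).
S3: dominated by S6 (rent 1095≤1198, size 560≥528).
S4: dominated by S1 (rent 1939≤2773, size 1414≥1359).
S5: dominated by S1 (rent 1939≤3118, size 1414≥609).
S6: not dominated (best rent).
S7: dominated by S1 (rent 1939≤1952, size 1414≥1083).
S8: not dominated.
S9: dominated by S8 (rent 1696≤1710, size 1121≥1075).
S10: not dominated (best size).
S11: dominated by S1 (rent 1939≤2076, size 1414≥740).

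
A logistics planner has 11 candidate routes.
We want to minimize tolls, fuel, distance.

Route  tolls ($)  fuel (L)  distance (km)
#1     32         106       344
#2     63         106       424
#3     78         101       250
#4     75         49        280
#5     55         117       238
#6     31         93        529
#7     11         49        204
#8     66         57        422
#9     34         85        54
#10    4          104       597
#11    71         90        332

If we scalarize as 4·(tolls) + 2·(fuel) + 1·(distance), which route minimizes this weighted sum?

#1: 4·32 + 2·106 + 1·344 = 684
#2: 4·63 + 2·106 + 1·424 = 888
#3: 4·78 + 2·101 + 1·250 = 764
#4: 4·75 + 2·49 + 1·280 = 678
#5: 4·55 + 2·117 + 1·238 = 692
#6: 4·31 + 2·93 + 1·529 = 839
#7: 4·11 + 2·49 + 1·204 = 346
#8: 4·66 + 2·57 + 1·422 = 800
#9: 4·34 + 2·85 + 1·54 = 360
#10: 4·4 + 2·104 + 1·597 = 821
#11: 4·71 + 2·90 + 1·332 = 796
Lowest: #7 at 346.

#7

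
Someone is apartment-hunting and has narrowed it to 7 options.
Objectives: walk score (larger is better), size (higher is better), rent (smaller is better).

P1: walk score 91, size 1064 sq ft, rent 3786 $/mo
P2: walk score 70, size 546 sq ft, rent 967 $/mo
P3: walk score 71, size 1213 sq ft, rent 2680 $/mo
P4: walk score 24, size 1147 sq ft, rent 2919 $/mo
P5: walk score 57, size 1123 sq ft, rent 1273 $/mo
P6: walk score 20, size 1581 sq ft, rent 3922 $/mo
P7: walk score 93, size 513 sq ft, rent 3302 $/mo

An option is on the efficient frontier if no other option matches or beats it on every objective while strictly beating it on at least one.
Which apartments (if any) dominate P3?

P1: worse on size (1064 vs 1213).
P2: worse on walk score (70 vs 71).
P4: worse on walk score (24 vs 71).
P5: worse on walk score (57 vs 71).
P6: worse on walk score (20 vs 71).
P7: worse on size (513 vs 1213).
No option dominates P3.

none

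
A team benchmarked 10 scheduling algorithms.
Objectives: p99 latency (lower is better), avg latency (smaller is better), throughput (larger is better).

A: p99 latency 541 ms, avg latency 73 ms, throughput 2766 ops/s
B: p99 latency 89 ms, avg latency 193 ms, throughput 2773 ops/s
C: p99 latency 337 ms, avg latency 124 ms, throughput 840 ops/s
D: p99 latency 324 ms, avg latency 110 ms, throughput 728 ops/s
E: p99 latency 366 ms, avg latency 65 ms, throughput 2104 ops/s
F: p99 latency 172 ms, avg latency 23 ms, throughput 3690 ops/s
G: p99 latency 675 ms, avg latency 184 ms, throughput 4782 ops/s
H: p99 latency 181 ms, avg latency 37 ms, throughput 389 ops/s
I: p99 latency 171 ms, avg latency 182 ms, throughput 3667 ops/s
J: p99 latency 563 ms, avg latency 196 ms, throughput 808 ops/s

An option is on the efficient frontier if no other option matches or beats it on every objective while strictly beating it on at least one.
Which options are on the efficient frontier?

B, F, G, I

A: dominated by F (p99 latency 172≤541, avg latency 23≤73, throughput 3690≥2766).
B: not dominated (best p99 latency).
C: dominated by F (p99 latency 172≤337, avg latency 23≤124, throughput 3690≥840).
D: dominated by F (p99 latency 172≤324, avg latency 23≤110, throughput 3690≥728).
E: dominated by F (p99 latency 172≤366, avg latency 23≤65, throughput 3690≥2104).
F: not dominated (best avg latency).
G: not dominated (best throughput).
H: dominated by F (p99 latency 172≤181, avg latency 23≤37, throughput 3690≥389).
I: not dominated.
J: dominated by A (p99 latency 541≤563, avg latency 73≤196, throughput 2766≥808).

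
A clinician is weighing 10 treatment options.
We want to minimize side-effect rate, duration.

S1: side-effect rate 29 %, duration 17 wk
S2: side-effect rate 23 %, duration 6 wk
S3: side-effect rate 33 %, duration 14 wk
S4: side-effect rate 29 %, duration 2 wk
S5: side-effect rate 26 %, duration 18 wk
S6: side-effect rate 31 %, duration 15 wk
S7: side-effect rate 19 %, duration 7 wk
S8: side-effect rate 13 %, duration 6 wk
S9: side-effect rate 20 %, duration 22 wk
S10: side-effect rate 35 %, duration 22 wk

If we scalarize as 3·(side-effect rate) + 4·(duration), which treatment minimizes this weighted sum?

S1: 3·29 + 4·17 = 155
S2: 3·23 + 4·6 = 93
S3: 3·33 + 4·14 = 155
S4: 3·29 + 4·2 = 95
S5: 3·26 + 4·18 = 150
S6: 3·31 + 4·15 = 153
S7: 3·19 + 4·7 = 85
S8: 3·13 + 4·6 = 63
S9: 3·20 + 4·22 = 148
S10: 3·35 + 4·22 = 193
Lowest: S8 at 63.

S8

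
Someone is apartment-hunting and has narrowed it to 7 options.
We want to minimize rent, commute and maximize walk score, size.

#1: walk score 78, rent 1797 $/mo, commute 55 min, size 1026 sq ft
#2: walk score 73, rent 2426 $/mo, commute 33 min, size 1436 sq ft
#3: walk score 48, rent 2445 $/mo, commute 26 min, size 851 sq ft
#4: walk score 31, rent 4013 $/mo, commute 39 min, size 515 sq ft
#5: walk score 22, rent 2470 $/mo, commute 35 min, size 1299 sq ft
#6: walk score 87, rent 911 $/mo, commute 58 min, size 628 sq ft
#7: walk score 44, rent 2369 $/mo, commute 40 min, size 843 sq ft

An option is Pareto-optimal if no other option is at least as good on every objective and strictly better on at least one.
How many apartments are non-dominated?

#1: not dominated.
#2: not dominated (best size).
#3: not dominated (best commute).
#4: dominated by #2 (walk score 73≥31, rent 2426≤4013, commute 33≤39, size 1436≥515).
#5: dominated by #2 (walk score 73≥22, rent 2426≤2470, commute 33≤35, size 1436≥1299).
#6: not dominated (best walk score).
#7: not dominated.
Pareto-optimal: #1, #2, #3, #6, #7 → 5.

5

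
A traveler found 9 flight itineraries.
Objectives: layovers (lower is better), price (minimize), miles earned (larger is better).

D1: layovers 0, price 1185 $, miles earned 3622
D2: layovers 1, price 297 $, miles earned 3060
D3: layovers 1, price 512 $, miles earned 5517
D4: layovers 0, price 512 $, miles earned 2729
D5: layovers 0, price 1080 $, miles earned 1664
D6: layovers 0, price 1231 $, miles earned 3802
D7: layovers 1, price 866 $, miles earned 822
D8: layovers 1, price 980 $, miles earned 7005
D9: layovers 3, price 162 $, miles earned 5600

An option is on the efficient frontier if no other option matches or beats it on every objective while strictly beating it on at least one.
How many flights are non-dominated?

7

D1: not dominated.
D2: not dominated.
D3: not dominated.
D4: not dominated.
D5: dominated by D4 (layovers 0≤0, price 512≤1080, miles earned 2729≥1664).
D6: not dominated.
D7: dominated by D2 (layovers 1≤1, price 297≤866, miles earned 3060≥822).
D8: not dominated (best miles earned).
D9: not dominated (best price).
Pareto-optimal: D1, D2, D3, D4, D6, D8, D9 → 7.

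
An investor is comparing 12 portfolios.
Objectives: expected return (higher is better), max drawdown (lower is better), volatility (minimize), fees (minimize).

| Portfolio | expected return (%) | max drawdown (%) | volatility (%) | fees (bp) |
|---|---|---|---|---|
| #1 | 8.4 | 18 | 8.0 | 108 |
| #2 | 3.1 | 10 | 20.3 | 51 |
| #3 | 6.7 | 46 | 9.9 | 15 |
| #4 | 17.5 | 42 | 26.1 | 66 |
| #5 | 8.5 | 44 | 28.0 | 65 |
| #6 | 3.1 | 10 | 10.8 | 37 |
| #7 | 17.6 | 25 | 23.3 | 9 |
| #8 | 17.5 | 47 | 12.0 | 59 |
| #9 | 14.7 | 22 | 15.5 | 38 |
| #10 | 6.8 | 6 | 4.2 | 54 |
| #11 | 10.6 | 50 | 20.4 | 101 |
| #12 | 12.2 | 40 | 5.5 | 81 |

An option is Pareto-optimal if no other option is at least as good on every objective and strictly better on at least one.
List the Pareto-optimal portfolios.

#1: not dominated.
#2: dominated by #6 (expected return 3.1≥3.1, max drawdown 10≤10, volatility 10.8≤20.3, fees 37≤51).
#3: not dominated.
#4: dominated by #7 (expected return 17.6≥17.5, max drawdown 25≤42, volatility 23.3≤26.1, fees 9≤66).
#5: dominated by #7 (expected return 17.6≥8.5, max drawdown 25≤44, volatility 23.3≤28.0, fees 9≤65).
#6: not dominated.
#7: not dominated (best expected return).
#8: not dominated.
#9: not dominated.
#10: not dominated (best max drawdown).
#11: dominated by #8 (expected return 17.5≥10.6, max drawdown 47≤50, volatility 12.0≤20.4, fees 59≤101).
#12: not dominated.

#1, #3, #6, #7, #8, #9, #10, #12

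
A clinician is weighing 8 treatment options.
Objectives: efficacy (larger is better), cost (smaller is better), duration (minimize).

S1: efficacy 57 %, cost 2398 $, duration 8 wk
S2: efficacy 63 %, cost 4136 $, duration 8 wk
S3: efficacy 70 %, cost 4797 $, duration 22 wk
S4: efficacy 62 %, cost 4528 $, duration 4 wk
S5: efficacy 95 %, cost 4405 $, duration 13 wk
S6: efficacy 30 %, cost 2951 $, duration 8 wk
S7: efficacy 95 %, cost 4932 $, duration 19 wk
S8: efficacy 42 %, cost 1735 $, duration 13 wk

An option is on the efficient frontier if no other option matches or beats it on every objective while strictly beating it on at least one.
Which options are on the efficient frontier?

S1: not dominated.
S2: not dominated.
S3: dominated by S5 (efficacy 95≥70, cost 4405≤4797, duration 13≤22).
S4: not dominated (best duration).
S5: not dominated.
S6: dominated by S1 (efficacy 57≥30, cost 2398≤2951, duration 8≤8).
S7: dominated by S5 (efficacy 95≥95, cost 4405≤4932, duration 13≤19).
S8: not dominated (best cost).

S1, S2, S4, S5, S8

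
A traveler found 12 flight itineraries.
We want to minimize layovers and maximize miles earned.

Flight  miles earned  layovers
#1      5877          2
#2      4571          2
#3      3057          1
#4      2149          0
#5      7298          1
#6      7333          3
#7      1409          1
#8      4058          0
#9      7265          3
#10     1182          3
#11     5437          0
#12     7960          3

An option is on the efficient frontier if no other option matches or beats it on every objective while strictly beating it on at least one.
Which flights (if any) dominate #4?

#8, #11

#8: miles earned 4058≥2149, layovers 0≤0 — dominates #4.
#11: miles earned 5437≥2149, layovers 0≤0 — dominates #4.
Others (#1, #2, #3, #5, #6, #7, #9, #10, #12) are each worse than #4 on at least one objective.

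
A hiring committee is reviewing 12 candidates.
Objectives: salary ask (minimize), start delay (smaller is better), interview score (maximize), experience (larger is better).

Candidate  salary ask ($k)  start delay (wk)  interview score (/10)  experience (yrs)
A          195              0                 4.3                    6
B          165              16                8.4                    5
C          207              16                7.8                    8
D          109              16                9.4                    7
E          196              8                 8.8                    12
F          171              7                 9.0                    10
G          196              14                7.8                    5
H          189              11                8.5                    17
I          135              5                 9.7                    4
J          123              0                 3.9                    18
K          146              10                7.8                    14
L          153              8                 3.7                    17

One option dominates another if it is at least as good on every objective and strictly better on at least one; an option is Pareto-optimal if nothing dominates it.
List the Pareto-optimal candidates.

A: not dominated.
B: dominated by D (salary ask 109≤165, start delay 16≤16, interview score 9.4≥8.4, experience 7≥5).
C: dominated by E (salary ask 196≤207, start delay 8≤16, interview score 8.8≥7.8, experience 12≥8).
D: not dominated (best salary ask).
E: not dominated.
F: not dominated.
G: dominated by E (salary ask 196≤196, start delay 8≤14, interview score 8.8≥7.8, experience 12≥5).
H: not dominated.
I: not dominated (best interview score).
J: not dominated (best experience).
K: not dominated.
L: dominated by J (salary ask 123≤153, start delay 0≤8, interview score 3.9≥3.7, experience 18≥17).

A, D, E, F, H, I, J, K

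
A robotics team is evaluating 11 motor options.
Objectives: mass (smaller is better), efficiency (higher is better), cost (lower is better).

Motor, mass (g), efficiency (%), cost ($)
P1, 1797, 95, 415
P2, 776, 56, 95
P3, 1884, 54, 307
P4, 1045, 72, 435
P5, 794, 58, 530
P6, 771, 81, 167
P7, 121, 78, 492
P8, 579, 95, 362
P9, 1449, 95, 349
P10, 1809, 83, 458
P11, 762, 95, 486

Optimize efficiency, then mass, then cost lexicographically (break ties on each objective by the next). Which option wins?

P8

First maximize efficiency: best is 95, kept {P1, P8, P9, P11}.
Then minimize mass: best is 579, kept {P8}.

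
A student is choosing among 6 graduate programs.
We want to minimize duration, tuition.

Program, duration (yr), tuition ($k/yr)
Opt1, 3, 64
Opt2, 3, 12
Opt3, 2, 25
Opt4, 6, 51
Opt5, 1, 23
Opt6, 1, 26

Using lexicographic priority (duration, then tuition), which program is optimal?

First minimize duration: best is 1, kept {Opt5, Opt6}.
Then minimize tuition: best is 23, kept {Opt5}.

Opt5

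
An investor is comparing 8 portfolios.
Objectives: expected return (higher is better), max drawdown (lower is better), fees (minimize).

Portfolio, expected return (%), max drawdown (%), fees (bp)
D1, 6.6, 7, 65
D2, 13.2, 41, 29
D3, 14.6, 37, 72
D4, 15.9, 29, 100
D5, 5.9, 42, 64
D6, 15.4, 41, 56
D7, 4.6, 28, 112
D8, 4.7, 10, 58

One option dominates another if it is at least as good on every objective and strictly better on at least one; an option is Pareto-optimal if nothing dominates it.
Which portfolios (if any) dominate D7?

D1, D8

D1: expected return 6.6≥4.6, max drawdown 7≤28, fees 65≤112 — dominates D7.
D8: expected return 4.7≥4.6, max drawdown 10≤28, fees 58≤112 — dominates D7.
Others (D2, D3, D4, D5, D6) are each worse than D7 on at least one objective.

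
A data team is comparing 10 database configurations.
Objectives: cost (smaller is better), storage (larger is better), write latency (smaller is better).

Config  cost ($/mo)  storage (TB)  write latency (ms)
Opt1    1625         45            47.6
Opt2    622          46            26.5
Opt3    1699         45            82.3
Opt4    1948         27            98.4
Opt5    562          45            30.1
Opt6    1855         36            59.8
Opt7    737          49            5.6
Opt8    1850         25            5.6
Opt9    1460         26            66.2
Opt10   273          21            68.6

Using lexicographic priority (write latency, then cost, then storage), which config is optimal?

Opt7

First minimize write latency: best is 5.6, kept {Opt7, Opt8}.
Then minimize cost: best is 737, kept {Opt7}.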